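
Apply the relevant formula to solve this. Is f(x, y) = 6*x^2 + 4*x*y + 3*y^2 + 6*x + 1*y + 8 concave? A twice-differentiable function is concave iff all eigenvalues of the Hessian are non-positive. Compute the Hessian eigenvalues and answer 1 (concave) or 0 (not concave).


The Hessian of f(x,y) = 6*x^2 + 4*x*y + 3*y^2 + 6*x + 1*y + 8 is:
H = [[12, 4], [4, 6]]
Trace = 12 + 6 = 18
Determinant = 12*6 - (4)^2 = 56
Discriminant = (18)^2 - 4*56 = 100.0
Eigenvalues: lambda_1 = 4.0, lambda_2 = 14.0
The function is not concave.

0


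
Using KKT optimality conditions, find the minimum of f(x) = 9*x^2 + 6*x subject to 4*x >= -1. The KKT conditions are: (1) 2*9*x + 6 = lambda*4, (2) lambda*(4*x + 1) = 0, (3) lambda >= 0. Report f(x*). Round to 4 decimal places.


Step 1: Try lambda = 0 (constraint inactive).
x_unc = -6/(2*9) = -0.3333
Check: 4*-0.3333 = -1.3332 < -1 -- violated!
Step 2: Constraint must be active: 4*x = -1
x* = -1/4 = -0.25
lambda = (2*9*(-0.25) + 6)/4 = 0.375
Step 3: Compute optimal value.
f(x*) = 9*(-0.25)^2 + 6*(-0.25) = -0.9375


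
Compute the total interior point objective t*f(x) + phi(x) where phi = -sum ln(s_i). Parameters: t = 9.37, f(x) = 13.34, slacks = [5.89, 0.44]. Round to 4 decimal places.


Step 1: Compute log-barrier.
ln values: [1.7733, -0.821]
phi = -(1.7733 - 0.821) = -0.9523
Step 2: Compute augmented objective.
t*f(x) = 9.37*13.34 = 124.9958
Total = 124.9958 - 0.9523 = 124.0435


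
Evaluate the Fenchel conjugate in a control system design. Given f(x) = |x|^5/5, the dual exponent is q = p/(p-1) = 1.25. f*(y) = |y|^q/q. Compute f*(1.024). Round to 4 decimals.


The conjugate exponent q satisfies 1/p + 1/q = 1.
p = 5, so q = 5/(5 - 1) = 1.25
|y|^q = 1.024^1.25 = 1.0301
f*(1.024) = 1.0301 / 1.25 = 0.8241


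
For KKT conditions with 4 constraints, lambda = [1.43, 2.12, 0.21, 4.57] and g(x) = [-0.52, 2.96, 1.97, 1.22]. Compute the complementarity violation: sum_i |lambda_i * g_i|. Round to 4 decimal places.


KKT complementary slackness check:
lambda_1 * g_1 = 1.43 * -0.52 = -0.7436
lambda_2 * g_2 = 2.12 * 2.96 = 6.2752
lambda_3 * g_3 = 0.21 * 1.97 = 0.4137
lambda_4 * g_4 = 4.57 * 1.22 = 5.5754
Total violation = 0.7436 + 6.2752 + 0.4137 + 5.5754 = 13.0079


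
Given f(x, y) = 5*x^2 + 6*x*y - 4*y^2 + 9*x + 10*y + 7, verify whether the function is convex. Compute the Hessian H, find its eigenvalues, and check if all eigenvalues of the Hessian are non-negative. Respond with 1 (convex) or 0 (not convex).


The Hessian of f(x,y) = 5*x^2 + 6*x*y - 4*y^2 + 9*x + 10*y + 7 is:
H = [[10, 6], [6, -8]]
Trace = 10 - 8 = 2
Determinant = 10*-8 - (6)^2 = -116
Discriminant = (2)^2 - 4*-116 = 468.0
Eigenvalues: lambda_1 = -9.8167, lambda_2 = 11.8167
The function is not convex.

0


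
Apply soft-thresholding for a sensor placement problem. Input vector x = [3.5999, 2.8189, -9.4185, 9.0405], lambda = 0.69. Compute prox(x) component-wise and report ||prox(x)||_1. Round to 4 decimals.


Soft-thresholding with lambda = 0.69:
prox(3.5999) = sign(3.5999)*max(|3.5999| - 0.69, 0) = 2.9099
prox(2.8189) = sign(2.8189)*max(|2.8189| - 0.69, 0) = 2.1289
prox(-9.4185) = sign(-9.4185)*max(|-9.4185| - 0.69, 0) = -8.7285
prox(9.0405) = sign(9.0405)*max(|9.0405| - 0.69, 0) = 8.3505
prox(x) = [2.9099, 2.1289, -8.7285, 8.3505]
||prox(x)||_1 = 2.9099 + 2.1289 + 8.7285 + 8.3505 = 22.1178


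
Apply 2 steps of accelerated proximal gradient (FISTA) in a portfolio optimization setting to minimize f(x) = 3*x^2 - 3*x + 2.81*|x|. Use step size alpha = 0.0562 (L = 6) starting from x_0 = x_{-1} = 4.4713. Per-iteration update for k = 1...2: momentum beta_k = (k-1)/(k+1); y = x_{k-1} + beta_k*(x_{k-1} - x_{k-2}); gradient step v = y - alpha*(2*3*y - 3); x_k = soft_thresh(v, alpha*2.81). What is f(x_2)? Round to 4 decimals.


FISTA on f(x) = 3*x^2 - 3*x + 2.81*|x|
L = 6, alpha = 0.0562
Iteration 1: beta = 0.0, y = 4.4713 + 0.0*(4.4713 - 4.4713) = 4.4713
  grad(y) = 23.8278, v = y - alpha*grad = 3.1322
  prox(v) = soft_thresh(3.1322, 0.1579) = 2.9743
Iteration 2: beta = 0.3333, y = 2.9743 + 0.3333*(2.9743 - 4.4713) = 2.4752
  grad(y) = 11.8514, v = y - alpha*grad = 1.8092
  prox(v) = soft_thresh(1.8092, 0.1579) = 1.6513
f(x_2) = 3*1.6513^2 - 3*1.6513 + 2.81*|1.6513| = 7.8663


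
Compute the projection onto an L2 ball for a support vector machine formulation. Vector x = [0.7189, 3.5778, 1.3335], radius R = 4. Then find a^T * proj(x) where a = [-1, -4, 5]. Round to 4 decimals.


Step 1: Compute ||x|| (intermediates to 6 decimals).
||x|| = sqrt(0.7189^2 + 3.5778^2 + 1.3335^2) = 3.885318
Step 2: Project.
Since ||x|| <= R, proj = x (no scaling needed).
proj(x) = [0.7189, 3.5778, 1.3335]
Step 3: Dot product.
a^T * proj(x) = -1*0.7189 - 4*3.5778 + 5*1.3335 = -8.3626


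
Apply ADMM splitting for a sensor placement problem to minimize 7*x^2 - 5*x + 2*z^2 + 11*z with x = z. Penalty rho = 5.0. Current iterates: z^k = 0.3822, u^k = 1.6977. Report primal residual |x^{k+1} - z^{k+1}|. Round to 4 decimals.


ADMM iteration with rho = 5.0, z^k = 0.3822, u^k = 1.6977
Step 1: x-update.
Minimize 7*x^2 - 5*x + (5.0/2)*(x - 0.3822 + 1.6977)^2
FOC: (2*7 + 5.0)*x = 5 + 5.0*(0.3822 - 1.6977)
x^{k+1} = -0.083
Step 2: z-update.
Minimize 2*z^2 + 11*z + (5.0/2)*(-0.083 - z + 1.6977)^2
FOC: (2*2 + 5.0)*z = -11 + 5.0*(-0.083 + 1.6977)
z^{k+1} = -0.3252
Step 3: u-update.
u^{k+1} = 1.6977 - 0.083 + 0.3252 = 1.9399
Step 4: Primal residual = |-0.083 + 0.3252| = 0.2422


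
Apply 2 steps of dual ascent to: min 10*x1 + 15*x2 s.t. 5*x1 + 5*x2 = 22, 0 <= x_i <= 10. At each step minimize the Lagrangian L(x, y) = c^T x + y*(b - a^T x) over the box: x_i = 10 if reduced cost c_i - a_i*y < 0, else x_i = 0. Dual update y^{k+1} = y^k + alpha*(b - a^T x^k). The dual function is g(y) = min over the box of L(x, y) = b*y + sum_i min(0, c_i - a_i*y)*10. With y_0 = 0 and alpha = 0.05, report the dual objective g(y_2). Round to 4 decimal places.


Dual ascent for LP: min 10*x1 + 15*x2, 5*x1 + 5*x2 = 22, 0 <= x_i <= 10
Step 1: y^k = 0.0, reduced costs: (10.0, 15.0)
  x^k = (0.0, 0.0), subgradient = b - a^T x = 22.0
  y^{k+1} = 0.0 + 0.05*22.0 = 1.1
Step 2: y^k = 1.1, reduced costs: (4.5, 9.5)
  x^k = (0.0, 0.0), subgradient = b - a^T x = 22.0
  y^{k+1} = 1.1 + 0.05*22.0 = 2.2
Dual objective at y_2 = 2.2: reduced costs (-1.0, 4.0), box minimizer x = (10.0, 0.0)
g(y_2) = b*y + (c1 - a1*y)*x1 + (c2 - a2*y)*x2 = 22*2.2 + (-1.0)*10.0 + 4.0*0.0 = 48.4 - 10.0 + 0.0 = 38.4


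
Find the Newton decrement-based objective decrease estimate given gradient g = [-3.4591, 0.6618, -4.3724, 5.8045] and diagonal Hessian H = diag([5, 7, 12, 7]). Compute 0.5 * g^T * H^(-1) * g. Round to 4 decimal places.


Step 1: H is diagonal, so H^(-1) * g = [-0.6918, 0.0945, -0.3644, 0.8292].
Step 2: g^T H^(-1) g = sum_i g_i^2 / H_ii
  = (-3.4591)^2/5 + (0.6618)^2/7 + (-4.3724)^2/12 + (5.8045)^2/7
  = 2.3931 + 0.0626 + 1.5932 + 4.8132 = 8.862
Step 3: Objective decrease = 0.5 * g^T H^(-1) g = 4.431


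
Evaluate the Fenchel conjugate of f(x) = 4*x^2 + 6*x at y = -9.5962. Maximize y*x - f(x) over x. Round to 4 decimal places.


f*(y) = sup_x {y*x - a*x^2 - b*x} = sup_x {(y-b)*x - a*x^2}
FOC: (y - b) - 2a*x = 0 => x* = (y - b)/(2a)
x* = (-9.5962 - 6)/(2*4) = -1.9495
f*(-9.5962) = (y-b)^2/(4a) = (-9.5962 - 6)^2/(4*4)
= 243.2415/16 = 15.2026


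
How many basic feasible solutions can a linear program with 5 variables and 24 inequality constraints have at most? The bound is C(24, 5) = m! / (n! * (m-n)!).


Each vertex corresponds to some choice of n active constraints out of m, so the number of vertices is at most C(m, n) = m! / (n!(m-n)!).
m = 24, n = 5
Numerator: 24 * 23 * 22 * 21 * 20
Denominator: 5! = 120
C(24, 5) = 42504


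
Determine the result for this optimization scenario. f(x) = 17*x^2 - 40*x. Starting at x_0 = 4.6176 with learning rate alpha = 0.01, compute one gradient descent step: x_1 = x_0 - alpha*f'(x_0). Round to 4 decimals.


We compute the gradient at x_0 and apply the update.
f'(x) = 34*x - 40
f'(4.6176) = 34*4.6176 - 40 = 116.9984
x_1 = 4.6176 - 0.01*116.9984 = 3.4476


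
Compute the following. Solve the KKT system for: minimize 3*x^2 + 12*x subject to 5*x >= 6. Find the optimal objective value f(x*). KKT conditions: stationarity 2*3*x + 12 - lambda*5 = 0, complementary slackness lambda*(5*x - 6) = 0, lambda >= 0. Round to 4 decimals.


Step 1: Try lambda = 0 (constraint inactive).
x_unc = -12/(2*3) = -2.0
Check: 5*-2.0 = -10.0 < 6 -- violated!
Step 2: Constraint must be active: 5*x = 6
x* = 6/5 = 1.2
lambda = (2*3*1.2 + 12)/5 = 3.84
Step 3: Compute optimal value.
f(x*) = 3*1.2^2 + 12*1.2 = 18.72


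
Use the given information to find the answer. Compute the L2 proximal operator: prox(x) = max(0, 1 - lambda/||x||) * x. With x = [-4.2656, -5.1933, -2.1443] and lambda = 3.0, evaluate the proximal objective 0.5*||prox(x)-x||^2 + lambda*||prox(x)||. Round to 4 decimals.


Step 1: Compute ||x||.
||x|| = 7.0543
Step 2: Compute scaling factor.
scale = max(0, 1 - 3.0/7.0543) = 0.5747
Step 3: prox(x) = [-2.4516, -2.9847, -1.2324]
||prox(x)|| = 4.0543
Step 4: Proximal objective.
0.5*||prox-x||^2 = 4.5
lambda*||prox|| = 12.1629
Total = 16.663


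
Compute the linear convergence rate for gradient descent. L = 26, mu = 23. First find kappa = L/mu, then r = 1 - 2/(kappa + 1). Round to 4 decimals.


Step 1: Compute the condition number.
kappa = L/mu = 26/23 = 1.1304
Step 2: Compute the convergence rate.
r = 1 - 2/(kappa + 1) = 1 - 2*mu/(L + mu) = (L - mu)/(L + mu) = 3/49 = 0.0612


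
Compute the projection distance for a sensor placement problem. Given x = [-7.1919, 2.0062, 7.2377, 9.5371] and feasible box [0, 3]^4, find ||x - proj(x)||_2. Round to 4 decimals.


Project each component onto [0, 3].
clip(-7.1919) = 0.0, clip(2.0062) = 2.0062, clip(7.2377) = 3.0, clip(9.5371) = 3.0
Projection = [0.0, 2.0062, 3.0, 3.0]
Squared diffs: [51.7234, 0.0, 17.9581, 42.7337]
Distance = sqrt(112.4152) = 10.6026


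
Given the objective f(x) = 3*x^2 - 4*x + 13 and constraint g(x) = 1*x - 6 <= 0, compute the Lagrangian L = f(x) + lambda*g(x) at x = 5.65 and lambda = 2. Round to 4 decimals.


Step 1: Evaluate f(x).
f(5.65) = 3*5.65^2 - 4*5.65 + 13 = 86.1675
Step 2: Evaluate g(x).
g(5.65) = 1*5.65 - 6 = -0.35
Step 3: Compute Lagrangian.
L = 86.1675 + 2*-0.35 = 85.4675


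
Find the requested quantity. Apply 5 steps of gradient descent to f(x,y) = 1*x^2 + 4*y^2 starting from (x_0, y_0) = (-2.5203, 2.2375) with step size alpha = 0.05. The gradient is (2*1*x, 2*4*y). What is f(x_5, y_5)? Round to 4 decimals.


Gradient descent on f(x,y) = 1*x^2 + 4*y^2.
Starting point: (-2.5203, 2.2375), alpha = 0.05
Step 1: grad_x = 2*1*-2.5203 = -5.0406, grad_y = 2*4*2.2375 = 17.9
  x_1 = -2.5203 - 0.05*-5.0406 = -2.2683
  y_1 = 2.2375 - 0.05*17.9 = 1.3425
Step 2: grad_x = 2*1*-2.2683 = -4.5365, grad_y = 2*4*1.3425 = 10.74
  x_2 = -2.2683 - 0.05*-4.5365 = -2.0414
  y_2 = 1.3425 - 0.05*10.74 = 0.8055
Step 3: grad_x = 2*1*-2.0414 = -4.0829, grad_y = 2*4*0.8055 = 6.444
  x_3 = -2.0414 - 0.05*-4.0829 = -1.8373
  y_3 = 0.8055 - 0.05*6.444 = 0.4833
Step 4: grad_x = 2*1*-1.8373 = -3.6746, grad_y = 2*4*0.4833 = 3.8664
  x_4 = -1.8373 - 0.05*-3.6746 = -1.6536
  y_4 = 0.4833 - 0.05*3.8664 = 0.29
Step 5: grad_x = 2*1*-1.6536 = -3.3071, grad_y = 2*4*0.29 = 2.3198
  x_5 = -1.6536 - 0.05*-3.3071 = -1.4882
  y_5 = 0.29 - 0.05*2.3198 = 0.174
f(-1.4882, 0.174) = 1*(-1.4882)^2 + 4*0.174^2 = 2.3359


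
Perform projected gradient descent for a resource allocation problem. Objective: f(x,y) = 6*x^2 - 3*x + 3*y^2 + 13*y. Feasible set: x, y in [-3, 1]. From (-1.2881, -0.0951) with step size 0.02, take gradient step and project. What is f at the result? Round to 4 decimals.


Step 1: Compute gradient at (-1.2881, -0.0951).
grad_x = 2*6*-1.2881 - 3 = -18.4572
grad_y = 2*3*-0.0951 + 13 = 12.4294
Step 2: Gradient step.
x_raw = -1.2881 - 0.02*-18.4572 = -0.919
y_raw = -0.0951 - 0.02*12.4294 = -0.3437
Step 3: Project onto [-3, 1].
x_proj = clip(-0.919) = -0.919
y_proj = clip(-0.3437) = -0.3437
Step 4: Evaluate f.
f(-0.919, -0.3437) = 3.7102


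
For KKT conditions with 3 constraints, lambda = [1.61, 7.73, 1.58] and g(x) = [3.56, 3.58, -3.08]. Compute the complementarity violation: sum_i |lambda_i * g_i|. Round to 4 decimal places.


KKT complementary slackness check:
lambda_1 * g_1 = 1.61 * 3.56 = 5.7316
lambda_2 * g_2 = 7.73 * 3.58 = 27.6734
lambda_3 * g_3 = 1.58 * -3.08 = -4.8664
Total violation = 5.7316 + 27.6734 + 4.8664 = 38.2714


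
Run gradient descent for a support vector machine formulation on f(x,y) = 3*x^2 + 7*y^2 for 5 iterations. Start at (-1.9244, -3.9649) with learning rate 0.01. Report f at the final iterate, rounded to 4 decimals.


Gradient descent on f(x,y) = 3*x^2 + 7*y^2.
Starting point: (-1.9244, -3.9649), alpha = 0.01
Step 1: grad_x = 2*3*-1.9244 = -11.5464, grad_y = 2*7*-3.9649 = -55.5086
  x_1 = -1.9244 - 0.01*-11.5464 = -1.8089
  y_1 = -3.9649 - 0.01*-55.5086 = -3.4098
Step 2: grad_x = 2*3*-1.8089 = -10.8536, grad_y = 2*7*-3.4098 = -47.7374
  x_2 = -1.8089 - 0.01*-10.8536 = -1.7004
  y_2 = -3.4098 - 0.01*-47.7374 = -2.9324
Step 3: grad_x = 2*3*-1.7004 = -10.2024, grad_y = 2*7*-2.9324 = -41.0542
  x_3 = -1.7004 - 0.01*-10.2024 = -1.5984
  y_3 = -2.9324 - 0.01*-41.0542 = -2.5219
Step 4: grad_x = 2*3*-1.5984 = -9.5903, grad_y = 2*7*-2.5219 = -35.3066
  x_4 = -1.5984 - 0.01*-9.5903 = -1.5025
  y_4 = -2.5219 - 0.01*-35.3066 = -2.1688
Step 5: grad_x = 2*3*-1.5025 = -9.0148, grad_y = 2*7*-2.1688 = -30.3637
  x_5 = -1.5025 - 0.01*-9.0148 = -1.4123
  y_5 = -2.1688 - 0.01*-30.3637 = -1.8652
f(-1.4123, -1.8652) = 3*(-1.4123)^2 + 7*(-1.8652)^2 = 30.3367


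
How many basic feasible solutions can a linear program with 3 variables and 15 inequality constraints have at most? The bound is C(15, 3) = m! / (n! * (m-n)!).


Each vertex corresponds to some choice of n active constraints out of m, so the number of vertices is at most C(m, n) = m! / (n!(m-n)!).
m = 15, n = 3
Numerator: 15 * 14 * 13
Denominator: 3! = 6
C(15, 3) = 455


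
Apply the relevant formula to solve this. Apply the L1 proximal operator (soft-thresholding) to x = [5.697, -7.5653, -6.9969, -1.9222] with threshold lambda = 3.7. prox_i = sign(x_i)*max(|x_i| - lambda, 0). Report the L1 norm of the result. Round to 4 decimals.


Soft-thresholding with lambda = 3.7:
prox(5.697) = sign(5.697)*max(|5.697| - 3.7, 0) = 1.997
prox(-7.5653) = sign(-7.5653)*max(|-7.5653| - 3.7, 0) = -3.8653
prox(-6.9969) = sign(-6.9969)*max(|-6.9969| - 3.7, 0) = -3.2969
prox(-1.9222) = sign(-1.9222)*max(|-1.9222| - 3.7, 0) = 0.0
prox(x) = [1.997, -3.8653, -3.2969, 0.0]
||prox(x)||_1 = 1.997 + 3.8653 + 3.2969 + 0.0 = 9.1592


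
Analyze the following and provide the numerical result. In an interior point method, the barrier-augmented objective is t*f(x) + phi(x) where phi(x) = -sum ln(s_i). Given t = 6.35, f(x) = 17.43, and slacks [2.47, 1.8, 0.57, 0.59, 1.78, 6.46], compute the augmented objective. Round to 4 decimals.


Step 1: Compute log-barrier.
ln values: [0.9042, 0.5878, -0.5621, -0.5276, 0.5766, 1.8656]
phi = -(0.9042 + 0.5878 - 0.5621 - 0.5276 + 0.5766 + 1.8656) = -2.8445
Step 2: Compute augmented objective.
t*f(x) = 6.35*17.43 = 110.6805
Total = 110.6805 - 2.8445 = 107.836


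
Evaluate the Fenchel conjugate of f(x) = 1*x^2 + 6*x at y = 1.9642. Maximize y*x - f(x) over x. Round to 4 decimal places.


f*(y) = sup_x {y*x - a*x^2 - b*x} = sup_x {(y-b)*x - a*x^2}
FOC: (y - b) - 2a*x = 0 => x* = (y - b)/(2a)
x* = (1.9642 - 6)/(2*1) = -2.0179
f*(1.9642) = (y-b)^2/(4a) = (1.9642 - 6)^2/(4*1)
= 16.2877/4 = 4.0719


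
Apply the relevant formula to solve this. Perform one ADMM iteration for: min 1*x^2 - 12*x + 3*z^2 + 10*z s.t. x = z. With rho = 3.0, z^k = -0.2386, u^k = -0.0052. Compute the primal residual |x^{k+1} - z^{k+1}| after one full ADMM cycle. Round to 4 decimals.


ADMM iteration with rho = 3.0, z^k = -0.2386, u^k = -0.0052
Step 1: x-update.
Minimize 1*x^2 - 12*x + (3.0/2)*(x + 0.2386 - 0.0052)^2
FOC: (2*1 + 3.0)*x = 12 + 3.0*(-0.2386 + 0.0052)
x^{k+1} = 2.26
Step 2: z-update.
Minimize 3*z^2 + 10*z + (3.0/2)*(2.26 - z - 0.0052)^2
FOC: (2*3 + 3.0)*z = -10 + 3.0*(2.26 - 0.0052)
z^{k+1} = -0.3595
Step 3: u-update.
u^{k+1} = -0.0052 + 2.26 + 0.3595 = 2.6143
Step 4: Primal residual = |2.26 + 0.3595| = 2.6195


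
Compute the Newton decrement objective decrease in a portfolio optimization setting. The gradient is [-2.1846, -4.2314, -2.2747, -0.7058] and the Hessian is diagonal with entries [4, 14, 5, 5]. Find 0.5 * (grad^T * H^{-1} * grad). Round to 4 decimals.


Step 1: H is diagonal, so H^(-1) * g = [-0.5462, -0.3022, -0.4549, -0.1412].
Step 2: g^T H^(-1) g = sum_i g_i^2 / H_ii
  = (-2.1846)^2/4 + (-4.2314)^2/14 + (-2.2747)^2/5 + (-0.7058)^2/5
  = 1.1931 + 1.2789 + 1.0349 + 0.0996 = 3.6065
Step 3: Objective decrease = 0.5 * g^T H^(-1) g = 1.8033


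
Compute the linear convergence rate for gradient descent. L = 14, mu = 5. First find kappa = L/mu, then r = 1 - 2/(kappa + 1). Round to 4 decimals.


Step 1: Compute the condition number.
kappa = L/mu = 14/5 = 2.8
Step 2: Compute the convergence rate.
r = 1 - 2/(kappa + 1) = 1 - 2*mu/(L + mu) = (L - mu)/(L + mu) = 9/19 = 0.4737


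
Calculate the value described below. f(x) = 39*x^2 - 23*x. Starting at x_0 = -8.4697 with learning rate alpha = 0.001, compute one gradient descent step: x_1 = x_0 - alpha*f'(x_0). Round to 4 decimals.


We compute the gradient at x_0 and apply the update.
f'(x) = 78*x - 23
f'(-8.4697) = 78*-8.4697 - 23 = -683.6366
x_1 = -8.4697 - 0.001*-683.6366 = -7.7861


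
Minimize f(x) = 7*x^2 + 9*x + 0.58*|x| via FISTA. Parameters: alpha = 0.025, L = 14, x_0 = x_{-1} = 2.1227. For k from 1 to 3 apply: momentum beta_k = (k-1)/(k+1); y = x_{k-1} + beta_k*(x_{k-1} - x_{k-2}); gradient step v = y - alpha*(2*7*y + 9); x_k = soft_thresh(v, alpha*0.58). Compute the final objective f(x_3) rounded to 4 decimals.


FISTA on f(x) = 7*x^2 + 9*x + 0.58*|x|
L = 14, alpha = 0.025
Iteration 1: beta = 0.0, y = 2.1227 + 0.0*(2.1227 - 2.1227) = 2.1227
  grad(y) = 38.7178, v = y - alpha*grad = 1.1548
  prox(v) = soft_thresh(1.1548, 0.0145) = 1.1403
Iteration 2: beta = 0.3333, y = 1.1403 + 0.3333*(1.1403 - 2.1227) = 0.8128
  grad(y) = 20.3788, v = y - alpha*grad = 0.3033
  prox(v) = soft_thresh(0.3033, 0.0145) = 0.2888
Iteration 3: beta = 0.5, y = 0.2888 + 0.5*(0.2888 - 1.1403) = -0.1369
  grad(y) = 7.0831, v = y - alpha*grad = -0.314
  prox(v) = soft_thresh(-0.314, 0.0145) = -0.2995
f(x_3) = 7*(-0.2995)^2 + 9*(-0.2995) + 0.58*|-0.2995| = -1.8939


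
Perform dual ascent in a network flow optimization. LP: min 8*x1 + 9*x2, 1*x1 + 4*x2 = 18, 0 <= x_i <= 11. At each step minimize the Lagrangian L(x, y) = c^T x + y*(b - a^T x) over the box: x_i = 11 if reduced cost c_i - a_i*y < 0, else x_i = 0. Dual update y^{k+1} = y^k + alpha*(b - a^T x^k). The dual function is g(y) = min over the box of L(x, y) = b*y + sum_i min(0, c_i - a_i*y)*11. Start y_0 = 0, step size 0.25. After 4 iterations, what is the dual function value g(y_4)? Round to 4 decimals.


Dual ascent for LP: min 8*x1 + 9*x2, 1*x1 + 4*x2 = 18, 0 <= x_i <= 11
Step 1: y^k = 0.0, reduced costs: (8.0, 9.0)
  x^k = (0.0, 0.0), subgradient = b - a^T x = 18.0
  y^{k+1} = 0.0 + 0.25*18.0 = 4.5
Step 2: y^k = 4.5, reduced costs: (3.5, -9.0)
  x^k = (0.0, 11.0), subgradient = b - a^T x = -26.0
  y^{k+1} = 4.5 + 0.25*-26.0 = -2.0
Step 3: y^k = -2.0, reduced costs: (10.0, 17.0)
  x^k = (0.0, 0.0), subgradient = b - a^T x = 18.0
  y^{k+1} = -2.0 + 0.25*18.0 = 2.5
Step 4: y^k = 2.5, reduced costs: (5.5, -1.0)
  x^k = (0.0, 11.0), subgradient = b - a^T x = -26.0
  y^{k+1} = 2.5 + 0.25*-26.0 = -4.0
Dual objective at y_4 = -4.0: reduced costs (12.0, 25.0), box minimizer x = (0.0, 0.0)
g(y_4) = b*y + (c1 - a1*y)*x1 + (c2 - a2*y)*x2 = 18*(-4.0) + 12.0*0.0 + 25.0*0.0 = -72.0 + 0.0 + 0.0 = -72.0


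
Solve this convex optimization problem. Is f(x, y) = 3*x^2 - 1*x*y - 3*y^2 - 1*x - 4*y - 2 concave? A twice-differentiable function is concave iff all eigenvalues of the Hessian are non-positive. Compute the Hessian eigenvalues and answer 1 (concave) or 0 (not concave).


The Hessian of f(x,y) = 3*x^2 - 1*x*y - 3*y^2 - 1*x - 4*y - 2 is:
H = [[6, -1], [-1, -6]]
Trace = 6 - 6 = 0
Determinant = 6*-6 - (-1)^2 = -37
Discriminant = (0)^2 - 4*-37 = 148.0
Eigenvalues: lambda_1 = -6.0828, lambda_2 = 6.0828
The function is not concave.

0


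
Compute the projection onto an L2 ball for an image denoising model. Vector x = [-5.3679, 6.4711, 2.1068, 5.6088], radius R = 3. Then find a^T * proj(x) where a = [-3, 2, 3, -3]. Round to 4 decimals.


Step 1: Compute ||x|| (intermediates to 6 decimals).
||x|| = sqrt((-5.3679)^2 + 6.4711^2 + 2.1068^2 + 5.6088^2) = 10.324085
Step 2: Project.
Since ||x|| > R, scale = R/||x|| = 3/10.324085 = 0.290583, proj(x) = scale * x
proj(x) = [-1.55982, 1.880392, 0.6122, 1.629822]
Step 3: Dot product.
a^T * proj(x) = -3*(-1.55982) + 2*1.880392 + 3*0.6122 - 3*1.629822 = 5.3874


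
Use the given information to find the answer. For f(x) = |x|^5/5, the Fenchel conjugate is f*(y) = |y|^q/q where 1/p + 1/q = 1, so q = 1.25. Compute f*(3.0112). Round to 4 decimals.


The conjugate exponent q satisfies 1/p + 1/q = 1.
p = 5, so q = 5/(5 - 1) = 1.25
|y|^q = 3.0112^1.25 = 3.9667
f*(3.0112) = 3.9667 / 1.25 = 3.1733


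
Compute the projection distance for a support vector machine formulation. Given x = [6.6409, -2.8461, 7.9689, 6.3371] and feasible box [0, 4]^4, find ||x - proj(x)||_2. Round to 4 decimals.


Project each component onto [0, 4].
clip(6.6409) = 4.0, clip(-2.8461) = 0.0, clip(7.9689) = 4.0, clip(6.3371) = 4.0
Projection = [4.0, 0.0, 4.0, 4.0]
Squared diffs: [6.9744, 8.1003, 15.7522, 5.462]
Distance = sqrt(36.2889) = 6.024


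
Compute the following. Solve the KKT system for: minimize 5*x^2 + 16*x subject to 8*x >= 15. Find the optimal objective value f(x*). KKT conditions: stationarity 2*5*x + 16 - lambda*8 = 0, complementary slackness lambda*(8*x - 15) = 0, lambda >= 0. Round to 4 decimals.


Step 1: Try lambda = 0 (constraint inactive).
x_unc = -16/(2*5) = -1.6
Check: 8*-1.6 = -12.8 < 15 -- violated!
Step 2: Constraint must be active: 8*x = 15
x* = 15/8 = 1.875
lambda = (2*5*1.875 + 16)/8 = 4.3438
Step 3: Compute optimal value.
f(x*) = 5*1.875^2 + 16*1.875 = 47.5781


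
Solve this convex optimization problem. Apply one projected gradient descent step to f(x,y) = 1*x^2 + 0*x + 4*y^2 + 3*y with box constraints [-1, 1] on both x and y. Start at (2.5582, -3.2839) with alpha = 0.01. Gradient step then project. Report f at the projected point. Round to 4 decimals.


Step 1: Compute gradient at (2.5582, -3.2839).
grad_x = 2*1*2.5582 + 0 = 5.1164
grad_y = 2*4*-3.2839 + 3 = -23.2712
Step 2: Gradient step.
x_raw = 2.5582 - 0.01*5.1164 = 2.507
y_raw = -3.2839 - 0.01*-23.2712 = -3.0512
Step 3: Project onto [-1, 1].
x_proj = clip(2.507) = 1.0
y_proj = clip(-3.0512) = -1.0
Step 4: Evaluate f.
f(1.0, -1.0) = 2.0


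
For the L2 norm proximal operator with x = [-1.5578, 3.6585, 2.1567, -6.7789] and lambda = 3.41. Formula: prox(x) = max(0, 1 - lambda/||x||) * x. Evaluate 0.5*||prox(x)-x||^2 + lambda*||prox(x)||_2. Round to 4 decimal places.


Step 1: Compute ||x||.
||x|| = 8.1496
Step 2: Compute scaling factor.
scale = max(0, 1 - 3.41/8.1496) = 0.5816
Step 3: prox(x) = [-0.906, 2.1277, 1.2543, -3.9424]
||prox(x)|| = 4.7396
Step 4: Proximal objective.
0.5*||prox-x||^2 = 5.8141
lambda*||prox|| = 16.162
Total = 21.9761


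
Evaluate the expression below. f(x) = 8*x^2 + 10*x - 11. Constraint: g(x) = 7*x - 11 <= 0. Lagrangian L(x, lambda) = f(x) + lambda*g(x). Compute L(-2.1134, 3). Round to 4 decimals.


Step 1: Evaluate f(x).
f(-2.1134) = 8*(-2.1134)^2 + 10*(-2.1134) - 11 = 3.5977
Step 2: Evaluate g(x).
g(-2.1134) = 7*-2.1134 - 11 = -25.7938
Step 3: Compute Lagrangian.
L = 3.5977 + 3*-25.7938 = -73.7837


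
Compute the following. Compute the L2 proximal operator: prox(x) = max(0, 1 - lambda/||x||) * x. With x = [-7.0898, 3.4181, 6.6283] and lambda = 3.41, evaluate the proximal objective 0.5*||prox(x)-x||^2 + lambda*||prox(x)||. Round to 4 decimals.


Step 1: Compute ||x||.
||x|| = 10.2899
Step 2: Compute scaling factor.
scale = max(0, 1 - 3.41/10.2899) = 0.6686
Step 3: prox(x) = [-4.7403, 2.2854, 4.4317]
||prox(x)|| = 6.8799
Step 4: Proximal objective.
0.5*||prox-x||^2 = 5.8141
lambda*||prox|| = 23.4605
Total = 29.2747


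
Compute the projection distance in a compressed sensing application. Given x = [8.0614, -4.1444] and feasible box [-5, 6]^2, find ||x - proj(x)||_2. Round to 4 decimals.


Project each component onto [-5, 6].
clip(8.0614) = 6.0, clip(-4.1444) = -4.1444
Projection = [6.0, -4.1444]
Squared diffs: [4.2494, 0.0]
Distance = sqrt(4.2494) = 2.0614


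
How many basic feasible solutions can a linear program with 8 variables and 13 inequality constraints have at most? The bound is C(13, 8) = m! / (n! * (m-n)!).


Each vertex corresponds to some choice of n active constraints out of m, so the number of vertices is at most C(m, n) = m! / (n!(m-n)!).
m = 13, n = 8
Numerator: 13 * 12 * 11 * 10 * 9 * 8 * 7 * 6
Denominator: 8! = 40320
C(13, 8) = 1287


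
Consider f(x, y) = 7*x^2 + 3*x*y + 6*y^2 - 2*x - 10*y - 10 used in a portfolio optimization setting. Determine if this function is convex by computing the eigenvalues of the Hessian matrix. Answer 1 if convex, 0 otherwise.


The Hessian of f(x,y) = 7*x^2 + 3*x*y + 6*y^2 - 2*x - 10*y - 10 is:
H = [[14, 3], [3, 12]]
Trace = 14 + 12 = 26
Determinant = 14*12 - (3)^2 = 159
Discriminant = (26)^2 - 4*159 = 40.0
Eigenvalues: lambda_1 = 9.8377, lambda_2 = 16.1623
The function is convex.

1


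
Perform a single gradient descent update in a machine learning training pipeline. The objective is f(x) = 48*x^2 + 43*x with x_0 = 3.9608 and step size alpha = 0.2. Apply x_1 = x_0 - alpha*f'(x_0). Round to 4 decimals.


We compute the gradient at x_0 and apply the update.
f'(x) = 96*x + 43
f'(3.9608) = 96*3.9608 + 43 = 423.2368
x_1 = 3.9608 - 0.2*423.2368 = -80.6866


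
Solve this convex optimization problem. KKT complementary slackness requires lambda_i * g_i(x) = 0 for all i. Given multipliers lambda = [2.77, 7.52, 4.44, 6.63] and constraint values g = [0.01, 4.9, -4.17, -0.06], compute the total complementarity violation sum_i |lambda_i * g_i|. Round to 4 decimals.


KKT complementary slackness check:
lambda_1 * g_1 = 2.77 * 0.01 = 0.0277
lambda_2 * g_2 = 7.52 * 4.9 = 36.848
lambda_3 * g_3 = 4.44 * -4.17 = -18.5148
lambda_4 * g_4 = 6.63 * -0.06 = -0.3978
Total violation = 0.0277 + 36.848 + 18.5148 + 0.3978 = 55.7883


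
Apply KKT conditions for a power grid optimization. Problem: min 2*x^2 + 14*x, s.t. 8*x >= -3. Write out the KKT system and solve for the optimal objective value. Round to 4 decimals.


Step 1: Try lambda = 0 (constraint inactive).
x_unc = -14/(2*2) = -3.5
Check: 8*-3.5 = -28.0 < -3 -- violated!
Step 2: Constraint must be active: 8*x = -3
x* = -3/8 = -0.375
lambda = (2*2*(-0.375) + 14)/8 = 1.5625
Step 3: Compute optimal value.
f(x*) = 2*(-0.375)^2 + 14*(-0.375) = -4.9688


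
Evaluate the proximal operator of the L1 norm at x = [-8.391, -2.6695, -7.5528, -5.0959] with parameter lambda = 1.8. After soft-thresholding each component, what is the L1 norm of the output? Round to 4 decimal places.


Soft-thresholding with lambda = 1.8:
prox(-8.391) = sign(-8.391)*max(|-8.391| - 1.8, 0) = -6.591
prox(-2.6695) = sign(-2.6695)*max(|-2.6695| - 1.8, 0) = -0.8695
prox(-7.5528) = sign(-7.5528)*max(|-7.5528| - 1.8, 0) = -5.7528
prox(-5.0959) = sign(-5.0959)*max(|-5.0959| - 1.8, 0) = -3.2959
prox(x) = [-6.591, -0.8695, -5.7528, -3.2959]
||prox(x)||_1 = 6.591 + 0.8695 + 5.7528 + 3.2959 = 16.5092


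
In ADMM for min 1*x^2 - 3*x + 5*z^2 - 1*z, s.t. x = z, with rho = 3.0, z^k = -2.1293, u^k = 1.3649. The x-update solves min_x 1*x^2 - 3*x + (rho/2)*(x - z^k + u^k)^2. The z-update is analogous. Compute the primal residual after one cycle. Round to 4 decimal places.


ADMM iteration with rho = 3.0, z^k = -2.1293, u^k = 1.3649
Step 1: x-update.
Minimize 1*x^2 - 3*x + (3.0/2)*(x + 2.1293 + 1.3649)^2
FOC: (2*1 + 3.0)*x = 3 + 3.0*(-2.1293 - 1.3649)
x^{k+1} = -1.4965
Step 2: z-update.
Minimize 5*z^2 - 1*z + (3.0/2)*(-1.4965 - z + 1.3649)^2
FOC: (2*5 + 3.0)*z = 1 + 3.0*(-1.4965 + 1.3649)
z^{k+1} = 0.0465
Step 3: u-update.
u^{k+1} = 1.3649 - 1.4965 - 0.0465 = -0.1782
Step 4: Primal residual = |-1.4965 - 0.0465| = 1.5431


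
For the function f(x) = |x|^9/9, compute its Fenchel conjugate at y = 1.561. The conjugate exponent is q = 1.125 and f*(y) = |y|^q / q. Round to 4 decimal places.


The conjugate exponent q satisfies 1/p + 1/q = 1.
p = 9, so q = 9/(9 - 1) = 1.125
|y|^q = 1.561^1.125 = 1.6504
f*(1.561) = 1.6504 / 1.125 = 1.467


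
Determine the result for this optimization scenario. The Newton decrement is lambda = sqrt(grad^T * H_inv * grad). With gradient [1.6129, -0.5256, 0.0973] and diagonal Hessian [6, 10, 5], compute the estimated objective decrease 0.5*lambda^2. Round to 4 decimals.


Step 1: H is diagonal, so H^(-1) * g = [0.2688, -0.0526, 0.0195].
Step 2: g^T H^(-1) g = sum_i g_i^2 / H_ii
  = (1.6129)^2/6 + (-0.5256)^2/10 + (0.0973)^2/5
  = 0.4336 + 0.0276 + 0.0019 = 0.4631
Step 3: Objective decrease = 0.5 * g^T H^(-1) g = 0.2315


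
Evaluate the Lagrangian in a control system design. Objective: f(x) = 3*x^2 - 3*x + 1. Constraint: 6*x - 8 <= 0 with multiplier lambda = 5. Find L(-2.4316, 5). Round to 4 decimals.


Step 1: Evaluate f(x).
f(-2.4316) = 3*(-2.4316)^2 - 3*(-2.4316) + 1 = 26.0328
Step 2: Evaluate g(x).
g(-2.4316) = 6*-2.4316 - 8 = -22.5896
Step 3: Compute Lagrangian.
L = 26.0328 + 5*-22.5896 = -86.9152


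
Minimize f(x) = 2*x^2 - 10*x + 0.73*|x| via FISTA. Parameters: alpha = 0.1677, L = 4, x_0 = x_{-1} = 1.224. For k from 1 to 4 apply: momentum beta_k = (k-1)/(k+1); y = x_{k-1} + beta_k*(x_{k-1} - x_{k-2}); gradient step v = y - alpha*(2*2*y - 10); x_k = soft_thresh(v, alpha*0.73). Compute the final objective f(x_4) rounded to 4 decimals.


FISTA on f(x) = 2*x^2 - 10*x + 0.73*|x|
L = 4, alpha = 0.1677
Iteration 1: beta = 0.0, y = 1.224 + 0.0*(1.224 - 1.224) = 1.224
  grad(y) = -5.104, v = y - alpha*grad = 2.0799
  prox(v) = soft_thresh(2.0799, 0.1224) = 1.9575
Iteration 2: beta = 0.3333, y = 1.9575 + 0.3333*(1.9575 - 1.224) = 2.202
  grad(y) = -1.1919, v = y - alpha*grad = 2.4019
  prox(v) = soft_thresh(2.4019, 0.1224) = 2.2795
Iteration 3: beta = 0.5, y = 2.2795 + 0.5*(2.2795 - 1.9575) = 2.4405
  grad(y) = -0.2381, v = y - alpha*grad = 2.4804
  prox(v) = soft_thresh(2.4804, 0.1224) = 2.358
Iteration 4: beta = 0.6, y = 2.358 + 0.6*(2.358 - 2.2795) = 2.4051
  grad(y) = -0.3797, v = y - alpha*grad = 2.4688
  prox(v) = soft_thresh(2.4688, 0.1224) = 2.3463
f(x_4) = 2*2.3463^2 - 10*2.3463 + 0.73*|2.3463| = -10.74


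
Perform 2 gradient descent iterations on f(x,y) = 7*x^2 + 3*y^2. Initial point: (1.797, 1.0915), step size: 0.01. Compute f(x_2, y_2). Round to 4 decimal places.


Gradient descent on f(x,y) = 7*x^2 + 3*y^2.
Starting point: (1.797, 1.0915), alpha = 0.01
Step 1: grad_x = 2*7*1.797 = 25.158, grad_y = 2*3*1.0915 = 6.549
  x_1 = 1.797 - 0.01*25.158 = 1.5454
  y_1 = 1.0915 - 0.01*6.549 = 1.026
Step 2: grad_x = 2*7*1.5454 = 21.6359, grad_y = 2*3*1.026 = 6.1561
  x_2 = 1.5454 - 0.01*21.6359 = 1.3291
  y_2 = 1.026 - 0.01*6.1561 = 0.9644
f(1.3291, 0.9644) = 7*1.3291^2 + 3*0.9644^2 = 15.1553


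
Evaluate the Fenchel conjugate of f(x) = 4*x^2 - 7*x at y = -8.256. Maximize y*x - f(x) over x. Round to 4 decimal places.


f*(y) = sup_x {y*x - a*x^2 - b*x} = sup_x {(y-b)*x - a*x^2}
FOC: (y - b) - 2a*x = 0 => x* = (y - b)/(2a)
x* = (-8.256 + 7)/(2*4) = -0.157
f*(-8.256) = (y-b)^2/(4a) = (-8.256 + 7)^2/(4*4)
= 1.5775/16 = 0.0986


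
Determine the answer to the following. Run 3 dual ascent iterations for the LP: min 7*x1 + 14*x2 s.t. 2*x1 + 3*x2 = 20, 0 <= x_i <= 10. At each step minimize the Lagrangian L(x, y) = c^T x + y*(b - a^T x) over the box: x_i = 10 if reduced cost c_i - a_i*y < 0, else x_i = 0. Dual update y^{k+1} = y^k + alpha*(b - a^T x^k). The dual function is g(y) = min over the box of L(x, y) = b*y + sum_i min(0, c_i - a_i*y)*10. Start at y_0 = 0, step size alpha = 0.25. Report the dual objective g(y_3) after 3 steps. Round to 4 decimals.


Dual ascent for LP: min 7*x1 + 14*x2, 2*x1 + 3*x2 = 20, 0 <= x_i <= 10
Step 1: y^k = 0.0, reduced costs: (7.0, 14.0)
  x^k = (0.0, 0.0), subgradient = b - a^T x = 20.0
  y^{k+1} = 0.0 + 0.25*20.0 = 5.0
Step 2: y^k = 5.0, reduced costs: (-3.0, -1.0)
  x^k = (10.0, 10.0), subgradient = b - a^T x = -30.0
  y^{k+1} = 5.0 + 0.25*-30.0 = -2.5
Step 3: y^k = -2.5, reduced costs: (12.0, 21.5)
  x^k = (0.0, 0.0), subgradient = b - a^T x = 20.0
  y^{k+1} = -2.5 + 0.25*20.0 = 2.5
Dual objective at y_3 = 2.5: reduced costs (2.0, 6.5), box minimizer x = (0.0, 0.0)
g(y_3) = b*y + (c1 - a1*y)*x1 + (c2 - a2*y)*x2 = 20*2.5 + 2.0*0.0 + 6.5*0.0 = 50.0 + 0.0 + 0.0 = 50.0


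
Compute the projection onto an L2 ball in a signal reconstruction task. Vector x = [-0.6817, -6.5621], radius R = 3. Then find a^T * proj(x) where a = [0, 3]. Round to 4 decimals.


Step 1: Compute ||x|| (intermediates to 6 decimals).
||x|| = sqrt((-0.6817)^2 + (-6.5621)^2) = 6.597414
Step 2: Project.
Since ||x|| > R, scale = R/||x|| = 3/6.597414 = 0.454724, proj(x) = scale * x
proj(x) = [-0.309985, -2.983944]
Step 3: Dot product.
a^T * proj(x) = 0*(-0.309985) + 3*(-2.983944) = -8.9518


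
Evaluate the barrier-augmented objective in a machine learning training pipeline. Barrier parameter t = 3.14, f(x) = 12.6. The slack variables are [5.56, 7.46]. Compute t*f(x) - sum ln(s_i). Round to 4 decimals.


Step 1: Compute log-barrier.
ln values: [1.7156, 2.0096]
phi = -(1.7156 + 2.0096) = -3.7252
Step 2: Compute augmented objective.
t*f(x) = 3.14*12.6 = 39.564
Total = 39.564 - 3.7252 = 35.8388


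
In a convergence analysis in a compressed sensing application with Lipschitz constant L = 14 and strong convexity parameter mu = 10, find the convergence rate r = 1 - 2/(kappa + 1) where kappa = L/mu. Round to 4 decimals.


Step 1: Compute the condition number.
kappa = L/mu = 14/10 = 1.4
Step 2: Compute the convergence rate.
r = 1 - 2/(kappa + 1) = 1 - 2*mu/(L + mu) = (L - mu)/(L + mu) = 4/24 = 0.1667


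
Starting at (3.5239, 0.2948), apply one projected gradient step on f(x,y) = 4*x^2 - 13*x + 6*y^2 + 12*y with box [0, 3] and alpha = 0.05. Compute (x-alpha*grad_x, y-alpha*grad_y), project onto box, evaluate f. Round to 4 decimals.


Step 1: Compute gradient at (3.5239, 0.2948).
grad_x = 2*4*3.5239 - 13 = 15.1912
grad_y = 2*6*0.2948 + 12 = 15.5376
Step 2: Gradient step.
x_raw = 3.5239 - 0.05*15.1912 = 2.7643
y_raw = 0.2948 - 0.05*15.5376 = -0.4821
Step 3: Project onto [0, 3].
x_proj = clip(2.7643) = 2.7643
y_proj = clip(-0.4821) = 0.0
Step 4: Evaluate f.
f(2.7643, 0.0) = -5.3701


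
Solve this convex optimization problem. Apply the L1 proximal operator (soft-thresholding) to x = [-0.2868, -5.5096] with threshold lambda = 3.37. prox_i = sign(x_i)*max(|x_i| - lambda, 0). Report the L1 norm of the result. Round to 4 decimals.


Soft-thresholding with lambda = 3.37:
prox(-0.2868) = sign(-0.2868)*max(|-0.2868| - 3.37, 0) = 0.0
prox(-5.5096) = sign(-5.5096)*max(|-5.5096| - 3.37, 0) = -2.1396
prox(x) = [0.0, -2.1396]
||prox(x)||_1 = 0.0 + 2.1396 = 2.1396


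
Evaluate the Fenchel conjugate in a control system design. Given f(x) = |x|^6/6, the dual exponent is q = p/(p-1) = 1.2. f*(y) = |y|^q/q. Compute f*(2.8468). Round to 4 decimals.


The conjugate exponent q satisfies 1/p + 1/q = 1.
p = 6, so q = 6/(6 - 1) = 1.2
|y|^q = 2.8468^1.2 = 3.5094
f*(2.8468) = 3.5094 / 1.2 = 2.9245


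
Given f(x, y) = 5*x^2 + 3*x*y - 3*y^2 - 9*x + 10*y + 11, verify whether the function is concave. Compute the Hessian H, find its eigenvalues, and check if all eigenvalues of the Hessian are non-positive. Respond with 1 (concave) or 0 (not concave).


The Hessian of f(x,y) = 5*x^2 + 3*x*y - 3*y^2 - 9*x + 10*y + 11 is:
H = [[10, 3], [3, -6]]
Trace = 10 - 6 = 4
Determinant = 10*-6 - (3)^2 = -69
Discriminant = (4)^2 - 4*-69 = 292.0
Eigenvalues: lambda_1 = -6.544, lambda_2 = 10.544
The function is not concave.

0


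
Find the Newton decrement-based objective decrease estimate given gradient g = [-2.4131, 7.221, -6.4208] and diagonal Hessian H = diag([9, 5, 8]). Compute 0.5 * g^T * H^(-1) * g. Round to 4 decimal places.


Step 1: H is diagonal, so H^(-1) * g = [-0.2681, 1.4442, -0.8026].
Step 2: g^T H^(-1) g = sum_i g_i^2 / H_ii
  = (-2.4131)^2/9 + (7.221)^2/5 + (-6.4208)^2/8
  = 0.647 + 10.4286 + 5.1533 = 16.2289
Step 3: Objective decrease = 0.5 * g^T H^(-1) g = 8.1145


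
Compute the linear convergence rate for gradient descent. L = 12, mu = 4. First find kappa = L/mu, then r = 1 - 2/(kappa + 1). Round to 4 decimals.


Step 1: Compute the condition number.
kappa = L/mu = 12/4 = 3.0
Step 2: Compute the convergence rate.
r = 1 - 2/(kappa + 1) = 1 - 2*mu/(L + mu) = (L - mu)/(L + mu) = 8/16 = 0.5


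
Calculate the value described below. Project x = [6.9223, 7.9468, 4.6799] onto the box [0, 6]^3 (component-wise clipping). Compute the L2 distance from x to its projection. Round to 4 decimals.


Project each component onto [0, 6].
clip(6.9223) = 6.0, clip(7.9468) = 6.0, clip(4.6799) = 4.6799
Projection = [6.0, 6.0, 4.6799]
Squared diffs: [0.8506, 3.79, 0.0]
Distance = sqrt(4.6406) = 2.1542


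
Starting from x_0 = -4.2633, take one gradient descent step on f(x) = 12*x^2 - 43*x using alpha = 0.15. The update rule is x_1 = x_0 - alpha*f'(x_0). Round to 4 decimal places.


We compute the gradient at x_0 and apply the update.
f'(x) = 24*x - 43
f'(-4.2633) = 24*-4.2633 - 43 = -145.3192
x_1 = -4.2633 - 0.15*-145.3192 = 17.5346


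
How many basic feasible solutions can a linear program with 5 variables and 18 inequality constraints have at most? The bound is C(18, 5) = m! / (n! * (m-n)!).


Each vertex corresponds to some choice of n active constraints out of m, so the number of vertices is at most C(m, n) = m! / (n!(m-n)!).
m = 18, n = 5
Numerator: 18 * 17 * 16 * 15 * 14
Denominator: 5! = 120
C(18, 5) = 8568


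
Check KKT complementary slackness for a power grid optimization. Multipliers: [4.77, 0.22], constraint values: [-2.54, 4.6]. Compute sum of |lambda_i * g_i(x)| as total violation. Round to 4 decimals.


KKT complementary slackness check:
lambda_1 * g_1 = 4.77 * -2.54 = -12.1158
lambda_2 * g_2 = 0.22 * 4.6 = 1.012
Total violation = 12.1158 + 1.012 = 13.1278


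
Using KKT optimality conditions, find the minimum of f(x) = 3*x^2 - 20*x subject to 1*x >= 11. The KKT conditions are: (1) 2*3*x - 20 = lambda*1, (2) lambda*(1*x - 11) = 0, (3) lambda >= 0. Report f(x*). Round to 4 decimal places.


Step 1: Try lambda = 0 (constraint inactive).
x_unc = 20/(2*3) = 3.3333
Check: 1*3.3333 = 3.3333 < 11 -- violated!
Step 2: Constraint must be active: 1*x = 11
x* = 11/1 = 11.0
lambda = (2*3*11.0 - 20)/1 = 46.0
Step 3: Compute optimal value.
f(x*) = 3*11.0^2 - 20*11.0 = 143.0


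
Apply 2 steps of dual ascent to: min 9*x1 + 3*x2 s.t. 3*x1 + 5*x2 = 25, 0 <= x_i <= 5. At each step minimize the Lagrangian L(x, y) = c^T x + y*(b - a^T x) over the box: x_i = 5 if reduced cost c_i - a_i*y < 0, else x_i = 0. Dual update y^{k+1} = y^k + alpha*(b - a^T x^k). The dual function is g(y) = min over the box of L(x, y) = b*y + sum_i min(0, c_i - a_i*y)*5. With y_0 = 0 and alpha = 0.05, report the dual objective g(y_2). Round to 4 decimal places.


Dual ascent for LP: min 9*x1 + 3*x2, 3*x1 + 5*x2 = 25, 0 <= x_i <= 5
Step 1: y^k = 0.0, reduced costs: (9.0, 3.0)
  x^k = (0.0, 0.0), subgradient = b - a^T x = 25.0
  y^{k+1} = 0.0 + 0.05*25.0 = 1.25
Step 2: y^k = 1.25, reduced costs: (5.25, -3.25)
  x^k = (0.0, 5.0), subgradient = b - a^T x = 0.0
  y^{k+1} = 1.25 + 0.05*0.0 = 1.25
Dual objective at y_2 = 1.25: reduced costs (5.25, -3.25), box minimizer x = (0.0, 5.0)
g(y_2) = b*y + (c1 - a1*y)*x1 + (c2 - a2*y)*x2 = 25*1.25 + 5.25*0.0 + (-3.25)*5.0 = 31.25 + 0.0 - 16.25 = 15.0


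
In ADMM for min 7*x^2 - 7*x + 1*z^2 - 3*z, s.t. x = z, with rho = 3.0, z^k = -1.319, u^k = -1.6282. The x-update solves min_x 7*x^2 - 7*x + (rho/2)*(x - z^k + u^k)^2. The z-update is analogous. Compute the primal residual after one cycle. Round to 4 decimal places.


ADMM iteration with rho = 3.0, z^k = -1.319, u^k = -1.6282
Step 1: x-update.
Minimize 7*x^2 - 7*x + (3.0/2)*(x + 1.319 - 1.6282)^2
FOC: (2*7 + 3.0)*x = 7 + 3.0*(-1.319 + 1.6282)
x^{k+1} = 0.4663
Step 2: z-update.
Minimize 1*z^2 - 3*z + (3.0/2)*(0.4663 - z - 1.6282)^2
FOC: (2*1 + 3.0)*z = 3 + 3.0*(0.4663 - 1.6282)
z^{k+1} = -0.0971
Step 3: u-update.
u^{k+1} = -1.6282 + 0.4663 + 0.0971 = -1.0647
Step 4: Primal residual = |0.4663 + 0.0971| = 0.5635
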